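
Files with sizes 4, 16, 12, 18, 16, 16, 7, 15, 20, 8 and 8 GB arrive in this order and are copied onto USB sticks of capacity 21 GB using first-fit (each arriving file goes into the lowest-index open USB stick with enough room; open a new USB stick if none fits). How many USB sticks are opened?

8

  4 → USB stick 1 (new)  [load 4/21]
  16 → USB stick 1  [load 20/21]
  12 → USB stick 2 (new)  [load 12/21]
  18 → USB stick 3 (new)  [load 18/21]
  16 → USB stick 4 (new)  [load 16/21]
  16 → USB stick 5 (new)  [load 16/21]
  7 → USB stick 2  [load 19/21]
  15 → USB stick 6 (new)  [load 15/21]
  20 → USB stick 7 (new)  [load 20/21]
  8 → USB stick 8 (new)  [load 8/21]
  8 → USB stick 8  [load 16/21]
8 USB sticks opened.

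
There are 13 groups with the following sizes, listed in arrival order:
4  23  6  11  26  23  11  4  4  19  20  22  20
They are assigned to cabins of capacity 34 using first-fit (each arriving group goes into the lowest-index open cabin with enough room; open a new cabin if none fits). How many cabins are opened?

  4 → cabin 1 (new)  [load 4/34]
  23 → cabin 1  [load 27/34]
  6 → cabin 1  [load 33/34]
  11 → cabin 2 (new)  [load 11/34]
  26 → cabin 3 (new)  [load 26/34]
  23 → cabin 2  [load 34/34]
  11 → cabin 4 (new)  [load 11/34]
  4 → cabin 3  [load 30/34]
  4 → cabin 3  [load 34/34]
  19 → cabin 4  [load 30/34]
  20 → cabin 5 (new)  [load 20/34]
  22 → cabin 6 (new)  [load 22/34]
  20 → cabin 7 (new)  [load 20/34]
7 cabins opened.

7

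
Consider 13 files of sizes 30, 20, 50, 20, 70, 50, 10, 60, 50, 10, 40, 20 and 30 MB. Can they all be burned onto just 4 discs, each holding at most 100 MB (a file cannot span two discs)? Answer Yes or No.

No

Total = 460 MB; ⌈460/100⌉ = 5.
At least 5 discs are required, but only 4 are allowed.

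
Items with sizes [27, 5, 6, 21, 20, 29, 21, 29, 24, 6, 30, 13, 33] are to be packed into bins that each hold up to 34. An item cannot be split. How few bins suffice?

Total = 33 + 30 + 29 + 29 + 27 + 24 + 21 + 21 + 20 + 13 + 6 + 6 + 5 = 264.
Lower bound: ⌈264/34⌉ = 8 bins.
Also, 9 items each exceed 17, and no two of those can share a bin, so at least 9 bins are needed.
A packing using 9 bins:
  bin 1: 33 = 33
  bin 2: 30 = 30
  bin 3: 29 + 5 = 34
  bin 4: 29 = 29
  bin 5: 27 + 6 = 33
  bin 6: 24 + 6 = 30
  bin 7: 21 + 13 = 34
  bin 8: 21 = 21
  bin 9: 20 = 20
This matches the lower bound, so 9 is optimal.

9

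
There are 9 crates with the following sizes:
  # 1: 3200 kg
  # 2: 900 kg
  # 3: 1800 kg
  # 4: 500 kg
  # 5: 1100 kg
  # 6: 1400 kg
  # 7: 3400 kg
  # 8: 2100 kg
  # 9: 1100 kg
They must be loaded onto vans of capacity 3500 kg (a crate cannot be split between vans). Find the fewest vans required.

5

Total = 3400 + 3200 + 2100 + 1800 + 1400 + 1100 + 1100 + 900 + 500 = 15500 kg.
Lower bound: ⌈15500/3500⌉ = 5 vans.
A packing using 5 vans:
  van 1: 3400 = 3400
  van 2: 3200 = 3200
  van 3: 2100 + 1400 = 3500
  van 4: 1800 + 1100 + 500 = 3400
  van 5: 1100 + 900 = 2000
This matches the lower bound, so 5 is optimal.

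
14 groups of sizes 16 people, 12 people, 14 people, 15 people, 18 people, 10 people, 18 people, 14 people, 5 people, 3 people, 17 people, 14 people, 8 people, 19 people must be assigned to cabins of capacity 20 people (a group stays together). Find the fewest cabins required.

Total = 19 + 18 + 18 + 17 + 16 + 15 + 14 + 14 + 14 + 12 + 10 + 8 + 5 + 3 = 183 people.
Lower bound: ⌈183/20⌉ = 10 cabins.
A packing using 11 cabins:
  cabin 1: 19 = 19
  cabin 2: 18 = 18
  cabin 3: 18 = 18
  cabin 4: 17 + 3 = 20
  cabin 5: 16 = 16
  cabin 6: 15 + 5 = 20
  cabin 7: 14 = 14
  cabin 8: 14 = 14
  cabin 9: 14 = 14
  cabin 10: 12 + 8 = 20
  cabin 11: 10 = 10
No arrangement into 10 cabins stays within capacity, so 11 is optimal.

11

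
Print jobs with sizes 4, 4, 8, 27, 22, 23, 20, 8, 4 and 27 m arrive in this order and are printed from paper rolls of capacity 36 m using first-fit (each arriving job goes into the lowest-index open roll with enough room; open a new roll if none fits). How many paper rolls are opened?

  4 → roll 1 (new)  [load 4/36]
  4 → roll 1  [load 8/36]
  8 → roll 1  [load 16/36]
  27 → roll 2 (new)  [load 27/36]
  22 → roll 3 (new)  [load 22/36]
  23 → roll 4 (new)  [load 23/36]
  20 → roll 1  [load 36/36]
  8 → roll 2  [load 35/36]
  4 → roll 3  [load 26/36]
  27 → roll 5 (new)  [load 27/36]
5 paper rolls opened.

5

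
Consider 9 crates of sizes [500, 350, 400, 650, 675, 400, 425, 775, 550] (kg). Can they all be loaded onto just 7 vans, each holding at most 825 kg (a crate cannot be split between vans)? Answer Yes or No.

Yes

A valid assignment using 7 vans:
  van 1: 775 = 775
  van 2: 675 = 675
  van 3: 650 = 650
  van 4: 550 = 550
  van 5: 500 = 500
  van 6: 425 + 400 = 825
  van 7: 400 + 350 = 750
Every load is within 825 kg, so 7 vans suffice.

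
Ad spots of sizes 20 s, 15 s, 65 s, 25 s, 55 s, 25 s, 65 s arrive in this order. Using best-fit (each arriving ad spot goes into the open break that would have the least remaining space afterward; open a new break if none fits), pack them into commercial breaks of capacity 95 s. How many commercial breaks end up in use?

3

  20 → break 1 (new)  [load 20/95]
  15 → break 1  [load 35/95]
  65 → break 2 (new)  [load 65/95]
  25 → break 2  [load 90/95]
  55 → break 1  [load 90/95]
  25 → break 3 (new)  [load 25/95]
  65 → break 3  [load 90/95]
3 commercial breaks opened.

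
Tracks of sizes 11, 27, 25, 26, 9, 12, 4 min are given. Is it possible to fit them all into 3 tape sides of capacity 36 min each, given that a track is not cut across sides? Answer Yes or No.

Total = 114 min; ⌈114/36⌉ = 4.
At least 4 tape sides are required, but only 3 are allowed.

No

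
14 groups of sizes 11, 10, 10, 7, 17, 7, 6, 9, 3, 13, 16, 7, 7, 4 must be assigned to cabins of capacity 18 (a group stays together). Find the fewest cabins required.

Total = 17 + 16 + 13 + 11 + 10 + 10 + 9 + 7 + 7 + 7 + 7 + 6 + 4 + 3 = 127.
Lower bound: ⌈127/18⌉ = 8 cabins.
A packing using 8 cabins:
  cabin 1: 17 = 17
  cabin 2: 16 = 16
  cabin 3: 13 + 4 = 17
  cabin 4: 11 + 7 = 18
  cabin 5: 10 + 7 = 17
  cabin 6: 10 + 7 = 17
  cabin 7: 9 + 7 = 16
  cabin 8: 6 + 3 = 9
This matches the lower bound, so 8 is optimal.

8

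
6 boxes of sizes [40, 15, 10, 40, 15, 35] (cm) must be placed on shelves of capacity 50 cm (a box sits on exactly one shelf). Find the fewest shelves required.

Total = 40 + 40 + 35 + 15 + 15 + 10 = 155 cm.
Lower bound: ⌈155/50⌉ = 4 shelves.
A packing using 4 shelves:
  shelf 1: 40 + 10 = 50
  shelf 2: 40 = 40
  shelf 3: 35 + 15 = 50
  shelf 4: 15 = 15
This matches the lower bound, so 4 is optimal.

4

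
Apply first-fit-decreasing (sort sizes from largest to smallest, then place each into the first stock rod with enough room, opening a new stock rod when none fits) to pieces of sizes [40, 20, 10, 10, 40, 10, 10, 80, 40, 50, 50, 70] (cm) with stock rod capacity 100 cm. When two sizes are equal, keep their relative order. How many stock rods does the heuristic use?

5

Sorted descending: 80, 70, 50, 50, 40, 40, 40, 20, 10, 10, 10, 10.
  80 → stock rod 1 (new)  [load 80/100]
  70 → stock rod 2 (new)  [load 70/100]
  50 → stock rod 3 (new)  [load 50/100]
  50 → stock rod 3  [load 100/100]
  40 → stock rod 4 (new)  [load 40/100]
  40 → stock rod 4  [load 80/100]
  40 → stock rod 5 (new)  [load 40/100]
  20 → stock rod 1  [load 100/100]
  10 → stock rod 2  [load 80/100]
  10 → stock rod 2  [load 90/100]
  10 → stock rod 2  [load 100/100]
  10 → stock rod 4  [load 90/100]
5 stock rods opened.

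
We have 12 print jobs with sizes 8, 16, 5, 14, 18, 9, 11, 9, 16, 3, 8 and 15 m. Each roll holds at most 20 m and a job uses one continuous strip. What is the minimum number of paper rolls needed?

Total = 18 + 16 + 16 + 15 + 14 + 11 + 9 + 9 + 8 + 8 + 5 + 3 = 132 m.
Lower bound: ⌈132/20⌉ = 7 paper rolls.
A packing using 8 paper rolls:
  roll 1: 18 = 18
  roll 2: 16 + 3 = 19
  roll 3: 16 = 16
  roll 4: 15 + 5 = 20
  roll 5: 14 = 14
  roll 6: 11 + 9 = 20
  roll 7: 9 + 8 = 17
  roll 8: 8 = 8
No arrangement into 7 paper rolls stays within capacity, so 8 is optimal.

8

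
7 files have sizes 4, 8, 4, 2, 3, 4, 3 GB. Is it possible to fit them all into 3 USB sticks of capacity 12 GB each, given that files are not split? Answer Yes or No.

A valid assignment using 3 USB sticks:
  USB stick 1: 8 + 4 = 12
  USB stick 2: 4 + 4 + 3 = 11
  USB stick 3: 3 + 2 = 5
Every load is within 12 GB, so 3 USB sticks suffice.

Yes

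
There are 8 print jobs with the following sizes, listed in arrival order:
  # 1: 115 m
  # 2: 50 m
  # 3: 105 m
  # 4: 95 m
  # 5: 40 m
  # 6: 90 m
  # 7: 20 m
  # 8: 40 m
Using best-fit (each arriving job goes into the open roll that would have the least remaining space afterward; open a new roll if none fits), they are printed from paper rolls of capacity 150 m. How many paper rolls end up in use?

4

  115 → roll 1 (new)  [load 115/150]
  50 → roll 2 (new)  [load 50/150]
  105 → roll 3 (new)  [load 105/150]
  95 → roll 2  [load 145/150]
  40 → roll 3  [load 145/150]
  90 → roll 4 (new)  [load 90/150]
  20 → roll 1  [load 135/150]
  40 → roll 4  [load 130/150]
4 paper rolls opened.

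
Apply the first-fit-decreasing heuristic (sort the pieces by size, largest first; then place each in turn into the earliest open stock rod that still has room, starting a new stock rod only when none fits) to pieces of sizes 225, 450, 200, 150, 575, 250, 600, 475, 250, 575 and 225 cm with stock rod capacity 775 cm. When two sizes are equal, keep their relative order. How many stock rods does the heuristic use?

Sorted descending: 600, 575, 575, 475, 450, 250, 250, 225, 225, 200, 150.
  600 → stock rod 1 (new)  [load 600/775]
  575 → stock rod 2 (new)  [load 575/775]
  575 → stock rod 3 (new)  [load 575/775]
  475 → stock rod 4 (new)  [load 475/775]
  450 → stock rod 5 (new)  [load 450/775]
  250 → stock rod 4  [load 725/775]
  250 → stock rod 5  [load 700/775]
  225 → stock rod 6 (new)  [load 225/775]
  225 → stock rod 6  [load 450/775]
  200 → stock rod 2  [load 775/775]
  150 → stock rod 1  [load 750/775]
6 stock rods opened.

6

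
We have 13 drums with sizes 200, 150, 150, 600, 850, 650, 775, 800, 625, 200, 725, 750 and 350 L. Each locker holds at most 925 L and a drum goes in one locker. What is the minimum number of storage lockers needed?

9

Total = 850 + 800 + 775 + 750 + 725 + 650 + 625 + 600 + 350 + 200 + 200 + 150 + 150 = 6825 L.
Lower bound: ⌈6825/925⌉ = 8 storage lockers.
A packing using 9 storage lockers:
  locker 1: 850 = 850
  locker 2: 800 = 800
  locker 3: 775 + 150 = 925
  locker 4: 750 + 150 = 900
  locker 5: 725 + 200 = 925
  locker 6: 650 + 200 = 850
  locker 7: 625 = 625
  locker 8: 600 = 600
  locker 9: 350 = 350
No arrangement into 8 storage lockers stays within capacity, so 9 is optimal.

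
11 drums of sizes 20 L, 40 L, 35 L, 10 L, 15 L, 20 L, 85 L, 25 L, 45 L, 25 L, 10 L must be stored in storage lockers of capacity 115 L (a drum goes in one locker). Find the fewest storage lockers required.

Total = 85 + 45 + 40 + 35 + 25 + 25 + 20 + 20 + 15 + 10 + 10 = 330 L.
Lower bound: ⌈330/115⌉ = 3 storage lockers.
A packing using 3 storage lockers:
  locker 1: 85 + 25 = 110
  locker 2: 45 + 40 + 25 = 110
  locker 3: 35 + 20 + 20 + 15 + 10 + 10 = 110
This matches the lower bound, so 3 is optimal.

3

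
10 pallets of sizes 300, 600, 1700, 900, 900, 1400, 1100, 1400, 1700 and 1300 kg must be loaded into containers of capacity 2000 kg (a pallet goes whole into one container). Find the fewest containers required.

7

Total = 1700 + 1700 + 1400 + 1400 + 1300 + 1100 + 900 + 900 + 600 + 300 = 11300 kg.
Lower bound: ⌈11300/2000⌉ = 6 containers.
A packing using 7 containers:
  container 1: 1700 + 300 = 2000
  container 2: 1700 = 1700
  container 3: 1400 + 600 = 2000
  container 4: 1400 = 1400
  container 5: 1300 = 1300
  container 6: 1100 + 900 = 2000
  container 7: 900 = 900
No arrangement into 6 containers stays within capacity, so 7 is optimal.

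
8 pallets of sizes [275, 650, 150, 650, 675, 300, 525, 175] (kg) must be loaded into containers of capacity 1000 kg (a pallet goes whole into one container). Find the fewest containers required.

Total = 675 + 650 + 650 + 525 + 300 + 275 + 175 + 150 = 3400 kg.
Lower bound: ⌈3400/1000⌉ = 4 containers.
A packing using 4 containers:
  container 1: 675 + 300 = 975
  container 2: 650 + 275 = 925
  container 3: 650 + 175 + 150 = 975
  container 4: 525 = 525
This matches the lower bound, so 4 is optimal.

4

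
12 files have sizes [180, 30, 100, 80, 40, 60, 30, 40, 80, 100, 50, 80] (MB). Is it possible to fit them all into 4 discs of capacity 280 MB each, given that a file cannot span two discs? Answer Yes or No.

Yes

A valid assignment using 4 discs:
  disc 1: 180 + 100 = 280
  disc 2: 100 + 80 + 80 = 260
  disc 3: 80 + 60 + 50 + 40 + 40 = 270
  disc 4: 30 + 30 = 60
Every load is within 280 MB, so 4 discs suffice.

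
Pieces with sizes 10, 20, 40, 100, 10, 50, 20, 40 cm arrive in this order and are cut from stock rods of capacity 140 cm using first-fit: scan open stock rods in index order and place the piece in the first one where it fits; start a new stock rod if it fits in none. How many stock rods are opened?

  10 → stock rod 1 (new)  [load 10/140]
  20 → stock rod 1  [load 30/140]
  40 → stock rod 1  [load 70/140]
  100 → stock rod 2 (new)  [load 100/140]
  10 → stock rod 1  [load 80/140]
  50 → stock rod 1  [load 130/140]
  20 → stock rod 2  [load 120/140]
  40 → stock rod 3 (new)  [load 40/140]
3 stock rods opened.

3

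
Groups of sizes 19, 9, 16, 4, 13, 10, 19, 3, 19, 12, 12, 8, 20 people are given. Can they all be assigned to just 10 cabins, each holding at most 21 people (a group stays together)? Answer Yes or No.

Yes

A valid assignment using 9 cabins:
  cabin 1: 20 = 20
  cabin 2: 19 = 19
  cabin 3: 19 = 19
  cabin 4: 19 = 19
  cabin 5: 16 + 4 = 20
  cabin 6: 13 + 8 = 21
  cabin 7: 12 + 9 = 21
  cabin 8: 12 + 3 = 15
  cabin 9: 10 = 10
That uses only 9 ≤ 10, so 10 cabins are enough.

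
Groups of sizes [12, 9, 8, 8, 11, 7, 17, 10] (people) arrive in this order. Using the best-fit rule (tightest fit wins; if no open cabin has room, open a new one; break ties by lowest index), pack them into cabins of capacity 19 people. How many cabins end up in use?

5

  12 → cabin 1 (new)  [load 12/19]
  9 → cabin 2 (new)  [load 9/19]
  8 → cabin 2  [load 17/19]
  8 → cabin 3 (new)  [load 8/19]
  11 → cabin 3  [load 19/19]
  7 → cabin 1  [load 19/19]
  17 → cabin 4 (new)  [load 17/19]
  10 → cabin 5 (new)  [load 10/19]
5 cabins opened.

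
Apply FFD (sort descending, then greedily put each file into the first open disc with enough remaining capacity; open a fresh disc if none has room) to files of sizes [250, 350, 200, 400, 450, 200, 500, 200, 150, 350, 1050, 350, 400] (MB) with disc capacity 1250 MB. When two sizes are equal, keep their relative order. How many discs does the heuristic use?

Sorted descending: 1050, 500, 450, 400, 400, 350, 350, 350, 250, 200, 200, 200, 150.
  1050 → disc 1 (new)  [load 1050/1250]
  500 → disc 2 (new)  [load 500/1250]
  450 → disc 2  [load 950/1250]
  400 → disc 3 (new)  [load 400/1250]
  400 → disc 3  [load 800/1250]
  350 → disc 3  [load 1150/1250]
  350 → disc 4 (new)  [load 350/1250]
  350 → disc 4  [load 700/1250]
  250 → disc 2  [load 1200/1250]
  200 → disc 1  [load 1250/1250]
  200 → disc 4  [load 900/1250]
  200 → disc 4  [load 1100/1250]
  150 → disc 4  [load 1250/1250]
4 discs opened.

4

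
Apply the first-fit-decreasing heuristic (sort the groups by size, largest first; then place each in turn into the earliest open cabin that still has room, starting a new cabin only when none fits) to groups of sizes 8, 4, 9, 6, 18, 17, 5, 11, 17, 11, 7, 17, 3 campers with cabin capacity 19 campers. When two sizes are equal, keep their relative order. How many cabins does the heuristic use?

8

Sorted descending: 18, 17, 17, 17, 11, 11, 9, 8, 7, 6, 5, 4, 3.
  18 → cabin 1 (new)  [load 18/19]
  17 → cabin 2 (new)  [load 17/19]
  17 → cabin 3 (new)  [load 17/19]
  17 → cabin 4 (new)  [load 17/19]
  11 → cabin 5 (new)  [load 11/19]
  11 → cabin 6 (new)  [load 11/19]
  9 → cabin 7 (new)  [load 9/19]
  8 → cabin 5  [load 19/19]
  7 → cabin 6  [load 18/19]
  6 → cabin 7  [load 15/19]
  5 → cabin 8 (new)  [load 5/19]
  4 → cabin 7  [load 19/19]
  3 → cabin 8  [load 8/19]
8 cabins opened.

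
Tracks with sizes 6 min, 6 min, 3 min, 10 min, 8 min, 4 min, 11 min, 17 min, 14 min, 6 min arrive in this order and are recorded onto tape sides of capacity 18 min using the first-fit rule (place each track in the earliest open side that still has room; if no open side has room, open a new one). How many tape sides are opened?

  6 → side 1 (new)  [load 6/18]
  6 → side 1  [load 12/18]
  3 → side 1  [load 15/18]
  10 → side 2 (new)  [load 10/18]
  8 → side 2  [load 18/18]
  4 → side 3 (new)  [load 4/18]
  11 → side 3  [load 15/18]
  17 → side 4 (new)  [load 17/18]
  14 → side 5 (new)  [load 14/18]
  6 → side 6 (new)  [load 6/18]
6 tape sides opened.

6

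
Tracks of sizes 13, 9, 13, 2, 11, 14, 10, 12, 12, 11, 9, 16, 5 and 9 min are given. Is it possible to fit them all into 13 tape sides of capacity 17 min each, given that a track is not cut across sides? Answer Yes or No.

A valid assignment using 12 tape sides:
  side 1: 16 = 16
  side 2: 14 + 2 = 16
  side 3: 13 = 13
  side 4: 13 = 13
  side 5: 12 + 5 = 17
  side 6: 12 = 12
  side 7: 11 = 11
  side 8: 11 = 11
  side 9: 10 = 10
  side 10: 9 = 9
  side 11: 9 = 9
  side 12: 9 = 9
That uses only 12 ≤ 13, so 13 tape sides are enough.

Yes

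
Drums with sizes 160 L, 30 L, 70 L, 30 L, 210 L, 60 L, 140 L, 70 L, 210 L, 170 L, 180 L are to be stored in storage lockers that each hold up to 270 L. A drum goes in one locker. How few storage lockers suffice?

Total = 210 + 210 + 180 + 170 + 160 + 140 + 70 + 70 + 60 + 30 + 30 = 1330 L.
Lower bound: ⌈1330/270⌉ = 5 storage lockers.
Also, 6 drums each exceed 135 L, and no two of those can share a locker, so at least 6 storage lockers are needed.
A packing using 6 storage lockers:
  locker 1: 210 + 60 = 270
  locker 2: 210 + 30 + 30 = 270
  locker 3: 180 + 70 = 250
  locker 4: 170 + 70 = 240
  locker 5: 160 = 160
  locker 6: 140 = 140
This matches the lower bound, so 6 is optimal.

6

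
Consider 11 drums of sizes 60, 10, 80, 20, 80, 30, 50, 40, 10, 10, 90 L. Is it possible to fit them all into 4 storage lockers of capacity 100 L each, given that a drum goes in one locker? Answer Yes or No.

Total = 480 L; ⌈480/100⌉ = 5.
At least 5 storage lockers are required, but only 4 are allowed.

No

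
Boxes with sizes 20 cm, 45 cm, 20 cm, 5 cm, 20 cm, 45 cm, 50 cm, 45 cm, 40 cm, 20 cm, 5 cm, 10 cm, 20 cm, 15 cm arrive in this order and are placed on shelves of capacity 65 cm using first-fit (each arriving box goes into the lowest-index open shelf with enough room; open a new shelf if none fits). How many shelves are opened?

  20 → shelf 1 (new)  [load 20/65]
  45 → shelf 1  [load 65/65]
  20 → shelf 2 (new)  [load 20/65]
  5 → shelf 2  [load 25/65]
  20 → shelf 2  [load 45/65]
  45 → shelf 3 (new)  [load 45/65]
  50 → shelf 4 (new)  [load 50/65]
  45 → shelf 5 (new)  [load 45/65]
  40 → shelf 6 (new)  [load 40/65]
  20 → shelf 2  [load 65/65]
  5 → shelf 3  [load 50/65]
  10 → shelf 3  [load 60/65]
  20 → shelf 5  [load 65/65]
  15 → shelf 4  [load 65/65]
6 shelves opened.

6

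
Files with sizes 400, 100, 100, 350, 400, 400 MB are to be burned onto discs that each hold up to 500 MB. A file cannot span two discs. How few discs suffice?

4

Total = 400 + 400 + 400 + 350 + 100 + 100 = 1750 MB.
Lower bound: ⌈1750/500⌉ = 4 discs.
A packing using 4 discs:
  disc 1: 400 + 100 = 500
  disc 2: 400 + 100 = 500
  disc 3: 400 = 400
  disc 4: 350 = 350
This matches the lower bound, so 4 is optimal.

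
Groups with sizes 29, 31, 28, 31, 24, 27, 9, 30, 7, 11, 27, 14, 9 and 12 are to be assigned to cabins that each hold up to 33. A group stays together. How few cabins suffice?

Total = 31 + 31 + 30 + 29 + 28 + 27 + 27 + 24 + 14 + 12 + 11 + 9 + 9 + 7 = 289.
Lower bound: ⌈289/33⌉ = 9 cabins.
A packing using 10 cabins:
  cabin 1: 31 = 31
  cabin 2: 31 = 31
  cabin 3: 30 = 30
  cabin 4: 29 = 29
  cabin 5: 28 = 28
  cabin 6: 27 = 27
  cabin 7: 27 = 27
  cabin 8: 24 + 9 = 33
  cabin 9: 14 + 12 + 7 = 33
  cabin 10: 11 + 9 = 20
No arrangement into 9 cabins stays within capacity, so 10 is optimal.

10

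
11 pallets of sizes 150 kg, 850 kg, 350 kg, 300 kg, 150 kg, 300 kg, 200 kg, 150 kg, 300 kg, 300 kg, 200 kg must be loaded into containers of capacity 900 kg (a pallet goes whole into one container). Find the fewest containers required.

4

Total = 850 + 350 + 300 + 300 + 300 + 300 + 200 + 200 + 150 + 150 + 150 = 3250 kg.
Lower bound: ⌈3250/900⌉ = 4 containers.
A packing using 4 containers:
  container 1: 850 = 850
  container 2: 350 + 300 + 200 = 850
  container 3: 300 + 300 + 300 = 900
  container 4: 200 + 150 + 150 + 150 = 650
This matches the lower bound, so 4 is optimal.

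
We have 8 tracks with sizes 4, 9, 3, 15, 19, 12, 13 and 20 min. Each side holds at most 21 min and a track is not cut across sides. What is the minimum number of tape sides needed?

5

Total = 20 + 19 + 15 + 13 + 12 + 9 + 4 + 3 = 95 min.
Lower bound: ⌈95/21⌉ = 5 tape sides.
A packing using 5 tape sides:
  side 1: 20 = 20
  side 2: 19 = 19
  side 3: 15 + 4 = 19
  side 4: 13 + 3 = 16
  side 5: 12 + 9 = 21
This matches the lower bound, so 5 is optimal.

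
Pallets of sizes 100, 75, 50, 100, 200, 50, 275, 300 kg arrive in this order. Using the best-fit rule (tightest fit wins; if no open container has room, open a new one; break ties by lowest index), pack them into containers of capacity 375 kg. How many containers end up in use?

4

  100 → container 1 (new)  [load 100/375]
  75 → container 1  [load 175/375]
  50 → container 1  [load 225/375]
  100 → container 1  [load 325/375]
  200 → container 2 (new)  [load 200/375]
  50 → container 1  [load 375/375]
  275 → container 3 (new)  [load 275/375]
  300 → container 4 (new)  [load 300/375]
4 containers opened.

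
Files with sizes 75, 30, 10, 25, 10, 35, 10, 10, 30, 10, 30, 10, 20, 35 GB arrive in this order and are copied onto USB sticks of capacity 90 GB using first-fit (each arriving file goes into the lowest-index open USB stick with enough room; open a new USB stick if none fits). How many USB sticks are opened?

4

  75 → USB stick 1 (new)  [load 75/90]
  30 → USB stick 2 (new)  [load 30/90]
  10 → USB stick 1  [load 85/90]
  25 → USB stick 2  [load 55/90]
  10 → USB stick 2  [load 65/90]
  35 → USB stick 3 (new)  [load 35/90]
  10 → USB stick 2  [load 75/90]
  10 → USB stick 2  [load 85/90]
  30 → USB stick 3  [load 65/90]
  10 → USB stick 3  [load 75/90]
  30 → USB stick 4 (new)  [load 30/90]
  10 → USB stick 3  [load 85/90]
  20 → USB stick 4  [load 50/90]
  35 → USB stick 4  [load 85/90]
4 USB sticks opened.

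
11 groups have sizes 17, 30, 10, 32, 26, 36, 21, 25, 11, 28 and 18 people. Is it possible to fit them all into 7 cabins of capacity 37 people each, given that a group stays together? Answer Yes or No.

No

Total = 254 people; ⌈254/37⌉ = 7.
The bound of 7 does not rule out 7, but exhaustive search shows no assignment into 7 cabins of capacity 37 people exists — the minimum is 8.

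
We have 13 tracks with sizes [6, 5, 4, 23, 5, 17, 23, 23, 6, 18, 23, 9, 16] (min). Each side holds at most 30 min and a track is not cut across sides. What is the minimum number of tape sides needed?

7

Total = 23 + 23 + 23 + 23 + 18 + 17 + 16 + 9 + 6 + 6 + 5 + 5 + 4 = 178 min.
Lower bound: ⌈178/30⌉ = 6 tape sides.
Also, 7 tracks each exceed 15 min, and no two of those can share a side, so at least 7 tape sides are needed.
A packing using 7 tape sides:
  side 1: 23 + 6 = 29
  side 2: 23 + 6 = 29
  side 3: 23 + 5 = 28
  side 4: 23 + 5 = 28
  side 5: 18 + 9 = 27
  side 6: 17 + 4 = 21
  side 7: 16 = 16
This matches the lower bound, so 7 is optimal.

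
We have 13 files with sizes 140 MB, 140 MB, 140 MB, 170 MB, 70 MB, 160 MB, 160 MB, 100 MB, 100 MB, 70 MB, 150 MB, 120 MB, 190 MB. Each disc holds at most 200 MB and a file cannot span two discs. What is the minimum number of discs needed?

11

Total = 190 + 170 + 160 + 160 + 150 + 140 + 140 + 140 + 120 + 100 + 100 + 70 + 70 = 1710 MB.
Lower bound: ⌈1710/200⌉ = 9 discs.
A packing using 11 discs:
  disc 1: 190 = 190
  disc 2: 170 = 170
  disc 3: 160 = 160
  disc 4: 160 = 160
  disc 5: 150 = 150
  disc 6: 140 = 140
  disc 7: 140 = 140
  disc 8: 140 = 140
  disc 9: 120 + 70 = 190
  disc 10: 100 + 100 = 200
  disc 11: 70 = 70
No arrangement into 10 discs stays within capacity, so 11 is optimal.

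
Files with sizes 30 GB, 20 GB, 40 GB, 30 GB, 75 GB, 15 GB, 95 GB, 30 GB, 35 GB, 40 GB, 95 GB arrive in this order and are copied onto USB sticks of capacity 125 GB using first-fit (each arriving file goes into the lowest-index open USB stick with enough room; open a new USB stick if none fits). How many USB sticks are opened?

5

  30 → USB stick 1 (new)  [load 30/125]
  20 → USB stick 1  [load 50/125]
  40 → USB stick 1  [load 90/125]
  30 → USB stick 1  [load 120/125]
  75 → USB stick 2 (new)  [load 75/125]
  15 → USB stick 2  [load 90/125]
  95 → USB stick 3 (new)  [load 95/125]
  30 → USB stick 2  [load 120/125]
  35 → USB stick 4 (new)  [load 35/125]
  40 → USB stick 4  [load 75/125]
  95 → USB stick 5 (new)  [load 95/125]
5 USB sticks opened.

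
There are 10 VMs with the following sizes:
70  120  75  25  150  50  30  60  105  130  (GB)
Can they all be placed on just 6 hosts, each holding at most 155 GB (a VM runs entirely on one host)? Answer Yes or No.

A valid assignment using 6 hosts:
  host 1: 150 = 150
  host 2: 130 + 25 = 155
  host 3: 120 + 30 = 150
  host 4: 105 + 50 = 155
  host 5: 75 + 70 = 145
  host 6: 60 = 60
Every load is within 155 GB, so 6 hosts suffice.

Yes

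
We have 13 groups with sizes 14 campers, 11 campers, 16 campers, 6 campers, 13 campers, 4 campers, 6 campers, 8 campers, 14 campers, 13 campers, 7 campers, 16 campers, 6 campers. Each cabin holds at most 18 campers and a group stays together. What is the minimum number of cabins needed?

9

Total = 16 + 16 + 14 + 14 + 13 + 13 + 11 + 8 + 7 + 6 + 6 + 6 + 4 = 134 campers.
Lower bound: ⌈134/18⌉ = 8 cabins.
A packing using 9 cabins:
  cabin 1: 16 = 16
  cabin 2: 16 = 16
  cabin 3: 14 + 4 = 18
  cabin 4: 14 = 14
  cabin 5: 13 = 13
  cabin 6: 13 = 13
  cabin 7: 11 + 7 = 18
  cabin 8: 8 + 6 = 14
  cabin 9: 6 + 6 = 12
No arrangement into 8 cabins stays within capacity, so 9 is optimal.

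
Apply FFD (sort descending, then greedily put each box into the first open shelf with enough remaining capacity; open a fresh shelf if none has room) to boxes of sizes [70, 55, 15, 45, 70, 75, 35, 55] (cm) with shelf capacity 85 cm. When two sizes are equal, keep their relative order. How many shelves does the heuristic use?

6

Sorted descending: 75, 70, 70, 55, 55, 45, 35, 15.
  75 → shelf 1 (new)  [load 75/85]
  70 → shelf 2 (new)  [load 70/85]
  70 → shelf 3 (new)  [load 70/85]
  55 → shelf 4 (new)  [load 55/85]
  55 → shelf 5 (new)  [load 55/85]
  45 → shelf 6 (new)  [load 45/85]
  35 → shelf 6  [load 80/85]
  15 → shelf 2  [load 85/85]
6 shelves opened.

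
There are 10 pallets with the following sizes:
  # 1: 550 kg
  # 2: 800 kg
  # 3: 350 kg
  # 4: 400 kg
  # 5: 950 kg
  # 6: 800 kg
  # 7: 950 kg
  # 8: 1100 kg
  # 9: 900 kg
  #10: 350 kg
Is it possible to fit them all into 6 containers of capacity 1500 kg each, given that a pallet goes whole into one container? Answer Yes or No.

A valid assignment using 6 containers:
  container 1: 1100 + 400 = 1500
  container 2: 950 + 550 = 1500
  container 3: 950 + 350 = 1300
  container 4: 900 + 350 = 1250
  container 5: 800 = 800
  container 6: 800 = 800
Every load is within 1500 kg, so 6 containers suffice.

Yes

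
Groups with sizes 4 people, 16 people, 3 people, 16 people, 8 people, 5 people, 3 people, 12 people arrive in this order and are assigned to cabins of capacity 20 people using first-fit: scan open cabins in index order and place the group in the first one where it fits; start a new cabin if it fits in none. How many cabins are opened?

4

  4 → cabin 1 (new)  [load 4/20]
  16 → cabin 1  [load 20/20]
  3 → cabin 2 (new)  [load 3/20]
  16 → cabin 2  [load 19/20]
  8 → cabin 3 (new)  [load 8/20]
  5 → cabin 3  [load 13/20]
  3 → cabin 3  [load 16/20]
  12 → cabin 4 (new)  [load 12/20]
4 cabins opened.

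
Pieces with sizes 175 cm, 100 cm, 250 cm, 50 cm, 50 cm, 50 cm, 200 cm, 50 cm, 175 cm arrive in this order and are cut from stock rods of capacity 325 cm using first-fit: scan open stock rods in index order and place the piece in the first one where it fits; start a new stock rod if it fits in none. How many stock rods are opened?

4

  175 → stock rod 1 (new)  [load 175/325]
  100 → stock rod 1  [load 275/325]
  250 → stock rod 2 (new)  [load 250/325]
  50 → stock rod 1  [load 325/325]
  50 → stock rod 2  [load 300/325]
  50 → stock rod 3 (new)  [load 50/325]
  200 → stock rod 3  [load 250/325]
  50 → stock rod 3  [load 300/325]
  175 → stock rod 4 (new)  [load 175/325]
4 stock rods opened.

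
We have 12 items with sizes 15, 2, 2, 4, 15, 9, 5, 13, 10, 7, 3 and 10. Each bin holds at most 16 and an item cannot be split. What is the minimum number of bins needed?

7

Total = 15 + 15 + 13 + 10 + 10 + 9 + 7 + 5 + 4 + 3 + 2 + 2 = 95.
Lower bound: ⌈95/16⌉ = 6 bins.
A packing using 7 bins:
  bin 1: 15 = 15
  bin 2: 15 = 15
  bin 3: 13 + 3 = 16
  bin 4: 10 + 5 = 15
  bin 5: 10 + 4 + 2 = 16
  bin 6: 9 + 7 = 16
  bin 7: 2 = 2
No arrangement into 6 bins stays within capacity, so 7 is optimal.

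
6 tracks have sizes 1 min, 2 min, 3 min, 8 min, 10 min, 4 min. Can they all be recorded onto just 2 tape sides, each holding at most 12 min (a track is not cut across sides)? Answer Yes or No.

No

Total = 28 min; ⌈28/12⌉ = 3.
At least 3 tape sides are required, but only 2 are allowed.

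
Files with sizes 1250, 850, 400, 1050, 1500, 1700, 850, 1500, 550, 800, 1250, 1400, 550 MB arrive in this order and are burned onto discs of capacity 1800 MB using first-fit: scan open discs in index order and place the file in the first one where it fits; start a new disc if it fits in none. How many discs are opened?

  1250 → disc 1 (new)  [load 1250/1800]
  850 → disc 2 (new)  [load 850/1800]
  400 → disc 1  [load 1650/1800]
  1050 → disc 3 (new)  [load 1050/1800]
  1500 → disc 4 (new)  [load 1500/1800]
  1700 → disc 5 (new)  [load 1700/1800]
  850 → disc 2  [load 1700/1800]
  1500 → disc 6 (new)  [load 1500/1800]
  550 → disc 3  [load 1600/1800]
  800 → disc 7 (new)  [load 800/1800]
  1250 → disc 8 (new)  [load 1250/1800]
  1400 → disc 9 (new)  [load 1400/1800]
  550 → disc 7  [load 1350/1800]
9 discs opened.

9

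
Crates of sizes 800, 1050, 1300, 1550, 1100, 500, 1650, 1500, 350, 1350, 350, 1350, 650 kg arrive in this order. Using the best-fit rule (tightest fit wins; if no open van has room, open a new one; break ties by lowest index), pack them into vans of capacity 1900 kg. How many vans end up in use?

  800 → van 1 (new)  [load 800/1900]
  1050 → van 1  [load 1850/1900]
  1300 → van 2 (new)  [load 1300/1900]
  1550 → van 3 (new)  [load 1550/1900]
  1100 → van 4 (new)  [load 1100/1900]
  500 → van 2  [load 1800/1900]
  1650 → van 5 (new)  [load 1650/1900]
  1500 → van 6 (new)  [load 1500/1900]
  350 → van 3  [load 1900/1900]
  1350 → van 7 (new)  [load 1350/1900]
  350 → van 6  [load 1850/1900]
  1350 → van 8 (new)  [load 1350/1900]
  650 → van 4  [load 1750/1900]
8 vans opened.

8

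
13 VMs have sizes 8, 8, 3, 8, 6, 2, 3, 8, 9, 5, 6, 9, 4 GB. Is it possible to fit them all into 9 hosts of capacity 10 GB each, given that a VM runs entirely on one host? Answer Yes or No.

A valid assignment using 9 hosts:
  host 1: 9 = 9
  host 2: 9 = 9
  host 3: 8 + 2 = 10
  host 4: 8 = 8
  host 5: 8 = 8
  host 6: 8 = 8
  host 7: 6 + 4 = 10
  host 8: 6 + 3 = 9
  host 9: 5 + 3 = 8
Every load is within 10 GB, so 9 hosts suffice.

Yes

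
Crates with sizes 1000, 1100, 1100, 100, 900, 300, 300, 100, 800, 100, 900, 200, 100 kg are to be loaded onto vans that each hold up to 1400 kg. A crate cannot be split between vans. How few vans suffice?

Total = 1100 + 1100 + 1000 + 900 + 900 + 800 + 300 + 300 + 200 + 100 + 100 + 100 + 100 = 7000 kg.
Lower bound: ⌈7000/1400⌉ = 5 vans.
Also, 6 crates each exceed 700 kg, and no two of those can share a van, so at least 6 vans are needed.
A packing using 6 vans:
  van 1: 1100 + 300 = 1400
  van 2: 1100 + 300 = 1400
  van 3: 1000 + 200 + 100 + 100 = 1400
  van 4: 900 + 100 + 100 = 1100
  van 5: 900 = 900
  van 6: 800 = 800
This matches the lower bound, so 6 is optimal.

6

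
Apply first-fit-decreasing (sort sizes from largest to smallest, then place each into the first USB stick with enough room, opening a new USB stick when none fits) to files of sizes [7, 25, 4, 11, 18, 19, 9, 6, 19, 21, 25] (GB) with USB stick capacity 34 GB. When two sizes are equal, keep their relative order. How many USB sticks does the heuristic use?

6

Sorted descending: 25, 25, 21, 19, 19, 18, 11, 9, 7, 6, 4.
  25 → USB stick 1 (new)  [load 25/34]
  25 → USB stick 2 (new)  [load 25/34]
  21 → USB stick 3 (new)  [load 21/34]
  19 → USB stick 4 (new)  [load 19/34]
  19 → USB stick 5 (new)  [load 19/34]
  18 → USB stick 6 (new)  [load 18/34]
  11 → USB stick 3  [load 32/34]
  9 → USB stick 1  [load 34/34]
  7 → USB stick 2  [load 32/34]
  6 → USB stick 4  [load 25/34]
  4 → USB stick 4  [load 29/34]
6 USB sticks opened.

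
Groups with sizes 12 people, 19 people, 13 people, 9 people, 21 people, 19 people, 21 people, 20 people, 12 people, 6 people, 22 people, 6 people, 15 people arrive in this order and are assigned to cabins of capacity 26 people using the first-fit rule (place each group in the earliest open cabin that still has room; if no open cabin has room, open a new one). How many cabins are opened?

9

  12 → cabin 1 (new)  [load 12/26]
  19 → cabin 2 (new)  [load 19/26]
  13 → cabin 1  [load 25/26]
  9 → cabin 3 (new)  [load 9/26]
  21 → cabin 4 (new)  [load 21/26]
  19 → cabin 5 (new)  [load 19/26]
  21 → cabin 6 (new)  [load 21/26]
  20 → cabin 7 (new)  [load 20/26]
  12 → cabin 3  [load 21/26]
  6 → cabin 2  [load 25/26]
  22 → cabin 8 (new)  [load 22/26]
  6 → cabin 5  [load 25/26]
  15 → cabin 9 (new)  [load 15/26]
9 cabins opened.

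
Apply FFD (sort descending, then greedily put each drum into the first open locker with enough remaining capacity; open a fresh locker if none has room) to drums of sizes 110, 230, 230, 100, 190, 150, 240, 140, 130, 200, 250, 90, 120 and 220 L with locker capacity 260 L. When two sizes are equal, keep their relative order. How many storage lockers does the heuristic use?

11

Sorted descending: 250, 240, 230, 230, 220, 200, 190, 150, 140, 130, 120, 110, 100, 90.
  250 → locker 1 (new)  [load 250/260]
  240 → locker 2 (new)  [load 240/260]
  230 → locker 3 (new)  [load 230/260]
  230 → locker 4 (new)  [load 230/260]
  220 → locker 5 (new)  [load 220/260]
  200 → locker 6 (new)  [load 200/260]
  190 → locker 7 (new)  [load 190/260]
  150 → locker 8 (new)  [load 150/260]
  140 → locker 9 (new)  [load 140/260]
  130 → locker 10 (new)  [load 130/260]
  120 → locker 9  [load 260/260]
  110 → locker 8  [load 260/260]
  100 → locker 10  [load 230/260]
  90 → locker 11 (new)  [load 90/260]
11 storage lockers opened.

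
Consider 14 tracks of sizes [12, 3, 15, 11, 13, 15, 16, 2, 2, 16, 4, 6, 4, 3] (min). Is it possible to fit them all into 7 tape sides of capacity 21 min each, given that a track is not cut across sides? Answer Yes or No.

A valid assignment using 7 tape sides:
  side 1: 16 + 4 = 20
  side 2: 16 + 4 = 20
  side 3: 15 + 6 = 21
  side 4: 15 + 3 + 3 = 21
  side 5: 13 + 2 + 2 = 17
  side 6: 12 = 12
  side 7: 11 = 11
Every load is within 21 min, so 7 tape sides suffice.

Yes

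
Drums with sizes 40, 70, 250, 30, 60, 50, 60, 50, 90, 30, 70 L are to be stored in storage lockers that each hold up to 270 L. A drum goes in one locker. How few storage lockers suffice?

4

Total = 250 + 90 + 70 + 70 + 60 + 60 + 50 + 50 + 40 + 30 + 30 = 800 L.
Lower bound: ⌈800/270⌉ = 3 storage lockers.
A packing using 4 storage lockers:
  locker 1: 250 = 250
  locker 2: 90 + 70 + 70 + 40 = 270
  locker 3: 60 + 60 + 50 + 50 + 30 = 250
  locker 4: 30 = 30
No arrangement into 3 storage lockers stays within capacity, so 4 is optimal.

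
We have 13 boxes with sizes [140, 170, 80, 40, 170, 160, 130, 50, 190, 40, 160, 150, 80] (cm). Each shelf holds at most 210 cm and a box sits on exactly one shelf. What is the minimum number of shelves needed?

Total = 190 + 170 + 170 + 160 + 160 + 150 + 140 + 130 + 80 + 80 + 50 + 40 + 40 = 1560 cm.
Lower bound: ⌈1560/210⌉ = 8 shelves.
A packing using 9 shelves:
  shelf 1: 190 = 190
  shelf 2: 170 + 40 = 210
  shelf 3: 170 + 40 = 210
  shelf 4: 160 + 50 = 210
  shelf 5: 160 = 160
  shelf 6: 150 = 150
  shelf 7: 140 = 140
  shelf 8: 130 + 80 = 210
  shelf 9: 80 = 80
No arrangement into 8 shelves stays within capacity, so 9 is optimal.

9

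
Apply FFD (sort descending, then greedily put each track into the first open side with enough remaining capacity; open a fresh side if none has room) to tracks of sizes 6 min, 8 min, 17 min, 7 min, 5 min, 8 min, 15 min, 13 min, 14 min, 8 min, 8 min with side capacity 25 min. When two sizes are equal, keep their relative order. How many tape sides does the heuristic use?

Sorted descending: 17, 15, 14, 13, 8, 8, 8, 8, 7, 6, 5.
  17 → side 1 (new)  [load 17/25]
  15 → side 2 (new)  [load 15/25]
  14 → side 3 (new)  [load 14/25]
  13 → side 4 (new)  [load 13/25]
  8 → side 1  [load 25/25]
  8 → side 2  [load 23/25]
  8 → side 3  [load 22/25]
  8 → side 4  [load 21/25]
  7 → side 5 (new)  [load 7/25]
  6 → side 5  [load 13/25]
  5 → side 5  [load 18/25]
5 tape sides opened.

5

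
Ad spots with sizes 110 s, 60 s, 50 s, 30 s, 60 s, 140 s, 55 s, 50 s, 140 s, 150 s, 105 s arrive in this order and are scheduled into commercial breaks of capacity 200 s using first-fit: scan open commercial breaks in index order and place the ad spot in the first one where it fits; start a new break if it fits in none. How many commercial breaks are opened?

  110 → break 1 (new)  [load 110/200]
  60 → break 1  [load 170/200]
  50 → break 2 (new)  [load 50/200]
  30 → break 1  [load 200/200]
  60 → break 2  [load 110/200]
  140 → break 3 (new)  [load 140/200]
  55 → break 2  [load 165/200]
  50 → break 3  [load 190/200]
  140 → break 4 (new)  [load 140/200]
  150 → break 5 (new)  [load 150/200]
  105 → break 6 (new)  [load 105/200]
6 commercial breaks opened.

6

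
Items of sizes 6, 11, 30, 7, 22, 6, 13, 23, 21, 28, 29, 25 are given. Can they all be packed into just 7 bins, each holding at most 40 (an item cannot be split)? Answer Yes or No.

A valid assignment using 7 bins:
  bin 1: 30 + 7 = 37
  bin 2: 29 + 11 = 40
  bin 3: 28 + 6 + 6 = 40
  bin 4: 25 + 13 = 38
  bin 5: 23 = 23
  bin 6: 22 = 22
  bin 7: 21 = 21
Every load is within 40, so 7 bins suffice.

Yes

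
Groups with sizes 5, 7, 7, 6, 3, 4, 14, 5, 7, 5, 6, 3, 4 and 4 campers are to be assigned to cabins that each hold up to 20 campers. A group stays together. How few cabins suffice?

4

Total = 14 + 7 + 7 + 7 + 6 + 6 + 5 + 5 + 5 + 4 + 4 + 4 + 3 + 3 = 80 campers.
Lower bound: ⌈80/20⌉ = 4 cabins.
A packing using 4 cabins:
  cabin 1: 14 + 6 = 20
  cabin 2: 7 + 7 + 6 = 20
  cabin 3: 7 + 5 + 5 + 3 = 20
  cabin 4: 5 + 4 + 4 + 4 + 3 = 20
This matches the lower bound, so 4 is optimal.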